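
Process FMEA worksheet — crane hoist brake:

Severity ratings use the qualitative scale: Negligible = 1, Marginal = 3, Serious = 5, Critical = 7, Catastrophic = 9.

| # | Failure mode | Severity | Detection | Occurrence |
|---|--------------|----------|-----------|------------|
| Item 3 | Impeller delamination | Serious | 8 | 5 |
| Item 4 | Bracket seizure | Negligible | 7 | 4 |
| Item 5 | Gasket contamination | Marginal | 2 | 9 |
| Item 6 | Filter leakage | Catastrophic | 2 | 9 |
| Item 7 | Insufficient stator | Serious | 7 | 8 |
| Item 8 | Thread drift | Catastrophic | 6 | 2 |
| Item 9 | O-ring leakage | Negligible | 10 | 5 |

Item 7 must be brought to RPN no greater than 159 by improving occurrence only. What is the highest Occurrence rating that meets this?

Item 7: S=5, O=8, D=7 → current RPN = 280.
Fixed product = 35. Need 35 × O ≤ 159, so O ≤ 159/35 = 4.54.
Maximum integer Occurrence rating = 4 (gives RPN 140; O=5 would give 175 > 159).

4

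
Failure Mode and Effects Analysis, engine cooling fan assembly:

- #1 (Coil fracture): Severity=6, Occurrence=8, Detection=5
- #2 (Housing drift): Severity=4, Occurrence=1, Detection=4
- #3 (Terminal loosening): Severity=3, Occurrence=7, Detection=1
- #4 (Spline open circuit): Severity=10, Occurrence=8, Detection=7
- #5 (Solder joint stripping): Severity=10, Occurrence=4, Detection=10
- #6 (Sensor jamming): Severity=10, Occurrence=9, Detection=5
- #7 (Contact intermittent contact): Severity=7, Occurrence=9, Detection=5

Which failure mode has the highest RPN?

#4

RPN = Severity × Occurrence × Detection:
  #1: 6 × 8 × 5 = 240
  #2: 4 × 1 × 4 = 16
  #3: 3 × 7 × 1 = 21
  #4: 10 × 8 × 7 = 560
  #5: 10 × 4 × 10 = 400
  #6: 10 × 9 × 5 = 450
  #7: 7 × 9 × 5 = 315
Highest RPN is 560 → #4.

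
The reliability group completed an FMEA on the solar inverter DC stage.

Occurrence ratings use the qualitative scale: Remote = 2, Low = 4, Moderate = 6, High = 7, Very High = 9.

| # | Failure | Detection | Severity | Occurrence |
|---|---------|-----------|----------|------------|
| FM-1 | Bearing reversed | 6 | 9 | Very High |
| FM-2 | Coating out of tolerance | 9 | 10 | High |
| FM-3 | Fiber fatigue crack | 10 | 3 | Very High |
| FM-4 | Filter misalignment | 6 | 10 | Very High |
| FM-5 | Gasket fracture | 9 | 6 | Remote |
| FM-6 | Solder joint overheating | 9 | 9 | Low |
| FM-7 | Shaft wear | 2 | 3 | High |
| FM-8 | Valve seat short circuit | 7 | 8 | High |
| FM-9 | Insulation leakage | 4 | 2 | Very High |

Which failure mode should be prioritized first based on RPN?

FM-2

RPN = Severity × Occurrence × Detection:
  FM-1: 9 × 9 × 6 = 486
  FM-2: 10 × 7 × 9 = 630
  FM-3: 3 × 9 × 10 = 270
  FM-4: 10 × 9 × 6 = 540
  FM-5: 6 × 2 × 9 = 108
  FM-6: 9 × 4 × 9 = 324
  FM-7: 3 × 7 × 2 = 42
  FM-8: 8 × 7 × 7 = 392
  FM-9: 2 × 9 × 4 = 72
Highest RPN is 630 → FM-2.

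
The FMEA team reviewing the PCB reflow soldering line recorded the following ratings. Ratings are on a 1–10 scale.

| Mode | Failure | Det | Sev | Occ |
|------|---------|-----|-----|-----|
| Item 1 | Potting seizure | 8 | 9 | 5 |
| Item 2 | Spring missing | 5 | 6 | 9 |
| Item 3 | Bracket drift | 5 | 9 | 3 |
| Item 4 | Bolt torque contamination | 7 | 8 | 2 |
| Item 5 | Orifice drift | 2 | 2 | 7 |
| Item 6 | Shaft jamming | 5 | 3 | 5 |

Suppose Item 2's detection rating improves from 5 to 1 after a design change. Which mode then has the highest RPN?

RPN = Severity × Occurrence × Detection:
  Item 1: 9 × 5 × 8 = 360
  Item 2: 6 × 9 × 5 = 270
  Item 3: 9 × 3 × 5 = 135
  Item 4: 8 × 2 × 7 = 112
  Item 5: 2 × 7 × 2 = 28
  Item 6: 3 × 5 × 5 = 75
After action: Item 2 → 6 × 9 × 1 = 54.
Revised RPNs: Item 1=360, Item 3=135, Item 4=112, Item 6=75, Item 2=54, Item 5=28.
Highest is now Item 1 (360).

Item 1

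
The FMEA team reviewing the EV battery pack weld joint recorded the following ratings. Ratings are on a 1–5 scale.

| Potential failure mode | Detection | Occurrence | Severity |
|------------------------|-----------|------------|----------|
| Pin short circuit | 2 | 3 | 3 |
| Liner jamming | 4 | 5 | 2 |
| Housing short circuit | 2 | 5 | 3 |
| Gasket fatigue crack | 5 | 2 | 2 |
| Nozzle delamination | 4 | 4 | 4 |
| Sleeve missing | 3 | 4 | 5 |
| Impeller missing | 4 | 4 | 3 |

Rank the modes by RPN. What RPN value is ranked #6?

20

RPN = Severity × Occurrence × Detection:
  Pin short circuit: 3 × 3 × 2 = 18
  Liner jamming: 2 × 5 × 4 = 40
  Housing short circuit: 3 × 5 × 2 = 30
  Gasket fatigue crack: 2 × 2 × 5 = 20
  Nozzle delamination: 4 × 4 × 4 = 64
  Sleeve missing: 5 × 4 × 3 = 60
  Impeller missing: 3 × 4 × 4 = 48
Sorted descending: 64, 60, 48, 40, 30, 20, 18.
The sixth-highest RPN is 20 (Gasket fatigue crack).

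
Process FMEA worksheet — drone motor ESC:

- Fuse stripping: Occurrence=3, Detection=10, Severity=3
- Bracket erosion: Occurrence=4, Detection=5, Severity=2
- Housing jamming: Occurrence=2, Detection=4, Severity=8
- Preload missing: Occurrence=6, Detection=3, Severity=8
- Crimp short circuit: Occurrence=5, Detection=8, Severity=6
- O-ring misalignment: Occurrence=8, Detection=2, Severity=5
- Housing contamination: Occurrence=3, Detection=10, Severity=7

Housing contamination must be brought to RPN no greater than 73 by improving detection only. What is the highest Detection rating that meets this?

Housing contamination: S=7, O=3, D=10 → current RPN = 210.
Fixed product = 21. Need 21 × D ≤ 73, so D ≤ 73/21 = 3.48.
Maximum integer Detection rating = 3 (gives RPN 63; D=4 would give 84 > 73).

3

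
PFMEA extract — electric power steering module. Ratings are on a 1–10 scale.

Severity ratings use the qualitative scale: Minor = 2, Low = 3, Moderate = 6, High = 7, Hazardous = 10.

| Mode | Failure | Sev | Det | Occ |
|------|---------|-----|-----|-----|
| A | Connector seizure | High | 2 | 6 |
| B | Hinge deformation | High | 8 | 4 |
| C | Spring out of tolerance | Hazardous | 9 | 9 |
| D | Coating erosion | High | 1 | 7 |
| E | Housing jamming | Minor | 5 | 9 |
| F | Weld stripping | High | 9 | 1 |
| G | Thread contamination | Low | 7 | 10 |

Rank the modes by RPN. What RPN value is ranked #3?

RPN = Severity × Occurrence × Detection:
  A: 7 × 6 × 2 = 84
  B: 7 × 4 × 8 = 224
  C: 10 × 9 × 9 = 810
  D: 7 × 7 × 1 = 49
  E: 2 × 9 × 5 = 90
  F: 7 × 1 × 9 = 63
  G: 3 × 10 × 7 = 210
Sorted descending: 810, 224, 210, 90, 84, 63, 49.
The third-highest RPN is 210 (G).

210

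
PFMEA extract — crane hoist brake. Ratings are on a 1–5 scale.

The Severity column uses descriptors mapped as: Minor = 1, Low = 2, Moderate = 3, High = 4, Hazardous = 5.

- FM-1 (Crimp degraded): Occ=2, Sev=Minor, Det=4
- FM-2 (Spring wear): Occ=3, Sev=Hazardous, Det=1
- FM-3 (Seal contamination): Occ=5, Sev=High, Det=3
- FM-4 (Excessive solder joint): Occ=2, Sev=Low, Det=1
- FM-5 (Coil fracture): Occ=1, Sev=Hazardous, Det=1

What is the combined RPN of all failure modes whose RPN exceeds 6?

83

RPN = Severity × Occurrence × Detection:
  FM-1: 1 × 2 × 4 = 8
  FM-2: 5 × 3 × 1 = 15
  FM-3: 4 × 5 × 3 = 60
  FM-4: 2 × 2 × 1 = 4
  FM-5: 5 × 1 × 1 = 5
RPN > 6: FM-1 (8), FM-2 (15), FM-3 (60).
Sum: 8 + 15 + 60 = 83.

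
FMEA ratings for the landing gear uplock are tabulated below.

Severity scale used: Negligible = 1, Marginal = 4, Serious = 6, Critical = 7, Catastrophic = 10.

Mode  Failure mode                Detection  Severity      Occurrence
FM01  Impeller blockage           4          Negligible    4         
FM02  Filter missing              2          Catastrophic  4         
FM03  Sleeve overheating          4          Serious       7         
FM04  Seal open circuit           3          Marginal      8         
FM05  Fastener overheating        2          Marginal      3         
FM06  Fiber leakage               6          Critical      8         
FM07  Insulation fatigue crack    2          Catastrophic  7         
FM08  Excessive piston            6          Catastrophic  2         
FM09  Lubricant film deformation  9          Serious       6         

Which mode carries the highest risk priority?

FM06

RPN = Severity × Occurrence × Detection:
  FM01: 1 × 4 × 4 = 16
  FM02: 10 × 4 × 2 = 80
  FM03: 6 × 7 × 4 = 168
  FM04: 4 × 8 × 3 = 96
  FM05: 4 × 3 × 2 = 24
  FM06: 7 × 8 × 6 = 336
  FM07: 10 × 7 × 2 = 140
  FM08: 10 × 2 × 6 = 120
  FM09: 6 × 6 × 9 = 324
Highest RPN is 336 → FM06.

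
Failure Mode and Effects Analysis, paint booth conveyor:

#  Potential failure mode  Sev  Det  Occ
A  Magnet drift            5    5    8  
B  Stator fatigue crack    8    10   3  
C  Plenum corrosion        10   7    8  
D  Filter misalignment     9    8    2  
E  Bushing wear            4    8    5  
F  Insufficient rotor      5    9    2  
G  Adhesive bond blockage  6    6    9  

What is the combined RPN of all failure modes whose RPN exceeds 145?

1484

RPN = Severity × Occurrence × Detection:
  A: 5 × 8 × 5 = 200
  B: 8 × 3 × 10 = 240
  C: 10 × 8 × 7 = 560
  D: 9 × 2 × 8 = 144
  E: 4 × 5 × 8 = 160
  F: 5 × 2 × 9 = 90
  G: 6 × 9 × 6 = 324
RPN > 145: A (200), B (240), C (560), E (160), G (324).
Sum: 200 + 240 + 560 + 160 + 324 = 1484.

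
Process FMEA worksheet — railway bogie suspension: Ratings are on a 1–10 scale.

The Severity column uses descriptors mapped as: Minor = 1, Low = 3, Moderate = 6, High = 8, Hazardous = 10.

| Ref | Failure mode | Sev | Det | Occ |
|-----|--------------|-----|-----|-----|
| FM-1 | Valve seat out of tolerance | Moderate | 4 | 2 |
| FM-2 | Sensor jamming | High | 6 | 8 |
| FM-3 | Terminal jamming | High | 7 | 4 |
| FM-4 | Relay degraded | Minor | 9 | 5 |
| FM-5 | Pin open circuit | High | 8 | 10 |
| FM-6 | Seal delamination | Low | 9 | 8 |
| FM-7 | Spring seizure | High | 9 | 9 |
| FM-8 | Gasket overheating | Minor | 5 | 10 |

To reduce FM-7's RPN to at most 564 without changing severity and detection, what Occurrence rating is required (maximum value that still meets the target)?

FM-7: S=8, O=9, D=9 → current RPN = 648.
Fixed product = 72. Need 72 × O ≤ 564, so O ≤ 564/72 = 7.83.
Maximum integer Occurrence rating = 7 (gives RPN 504; O=8 would give 576 > 564).

7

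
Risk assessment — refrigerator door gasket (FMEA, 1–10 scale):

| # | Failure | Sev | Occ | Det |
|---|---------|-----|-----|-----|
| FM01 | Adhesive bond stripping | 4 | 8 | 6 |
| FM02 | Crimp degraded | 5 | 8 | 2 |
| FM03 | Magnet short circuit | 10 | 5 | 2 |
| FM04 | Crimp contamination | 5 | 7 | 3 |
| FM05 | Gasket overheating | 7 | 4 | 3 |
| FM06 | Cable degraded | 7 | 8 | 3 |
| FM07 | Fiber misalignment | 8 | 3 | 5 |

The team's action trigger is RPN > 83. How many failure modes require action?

6

RPN = Severity × Occurrence × Detection:
  FM01: 4 × 8 × 6 = 192
  FM02: 5 × 8 × 2 = 80
  FM03: 10 × 5 × 2 = 100
  FM04: 5 × 7 × 3 = 105
  FM05: 7 × 4 × 3 = 84
  FM06: 7 × 8 × 3 = 168
  FM07: 8 × 3 × 5 = 120
Modes with RPN > 83: FM01 (192), FM03 (100), FM04 (105), FM05 (84), FM06 (168), FM07 (120) → 6.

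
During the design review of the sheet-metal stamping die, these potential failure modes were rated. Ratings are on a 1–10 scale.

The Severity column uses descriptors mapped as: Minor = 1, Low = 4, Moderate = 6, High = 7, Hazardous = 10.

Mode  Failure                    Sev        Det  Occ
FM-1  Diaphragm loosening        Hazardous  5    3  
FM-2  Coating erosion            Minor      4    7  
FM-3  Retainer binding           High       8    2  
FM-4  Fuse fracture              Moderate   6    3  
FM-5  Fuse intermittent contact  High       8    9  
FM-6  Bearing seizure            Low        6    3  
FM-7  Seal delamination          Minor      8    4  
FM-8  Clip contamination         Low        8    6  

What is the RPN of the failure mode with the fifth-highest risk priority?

108

RPN = Severity × Occurrence × Detection:
  FM-1: 10 × 3 × 5 = 150
  FM-2: 1 × 7 × 4 = 28
  FM-3: 7 × 2 × 8 = 112
  FM-4: 6 × 3 × 6 = 108
  FM-5: 7 × 9 × 8 = 504
  FM-6: 4 × 3 × 6 = 72
  FM-7: 1 × 4 × 8 = 32
  FM-8: 4 × 6 × 8 = 192
Sorted descending: 504, 192, 150, 112, 108, 72, 32, 28.
The fifth-highest RPN is 108 (FM-4).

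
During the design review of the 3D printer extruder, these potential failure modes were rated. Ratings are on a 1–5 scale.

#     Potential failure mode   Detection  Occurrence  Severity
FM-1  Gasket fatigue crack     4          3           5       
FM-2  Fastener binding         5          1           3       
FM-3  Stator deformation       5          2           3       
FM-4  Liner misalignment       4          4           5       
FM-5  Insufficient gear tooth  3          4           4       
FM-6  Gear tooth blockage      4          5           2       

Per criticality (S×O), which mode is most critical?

Criticality = Severity × Occurrence:
  FM-1: 5 × 3 = 15
  FM-2: 3 × 1 = 3
  FM-3: 3 × 2 = 6
  FM-4: 5 × 4 = 20
  FM-5: 4 × 4 = 16
  FM-6: 2 × 5 = 10
Highest criticality is 20 → FM-4.

FM-4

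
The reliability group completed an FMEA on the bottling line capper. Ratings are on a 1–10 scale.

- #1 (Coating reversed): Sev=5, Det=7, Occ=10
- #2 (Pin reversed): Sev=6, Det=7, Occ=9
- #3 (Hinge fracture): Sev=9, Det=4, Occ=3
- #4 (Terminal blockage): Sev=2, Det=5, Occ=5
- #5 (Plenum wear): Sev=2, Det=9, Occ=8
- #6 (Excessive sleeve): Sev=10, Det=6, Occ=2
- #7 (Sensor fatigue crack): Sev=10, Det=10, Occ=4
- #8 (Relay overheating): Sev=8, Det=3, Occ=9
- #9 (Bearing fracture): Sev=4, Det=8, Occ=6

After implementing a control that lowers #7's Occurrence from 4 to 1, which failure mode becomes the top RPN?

#2

RPN = Severity × Occurrence × Detection:
  #1: 5 × 10 × 7 = 350
  #2: 6 × 9 × 7 = 378
  #3: 9 × 3 × 4 = 108
  #4: 2 × 5 × 5 = 50
  #5: 2 × 8 × 9 = 144
  #6: 10 × 2 × 6 = 120
  #7: 10 × 4 × 10 = 400
  #8: 8 × 9 × 3 = 216
  #9: 4 × 6 × 8 = 192
After action: #7 → 10 × 1 × 10 = 100.
Revised RPNs: #2=378, #1=350, #8=216, #9=192, #5=144, #6=120, #3=108, #7=100, #4=50.
Highest is now #2 (378).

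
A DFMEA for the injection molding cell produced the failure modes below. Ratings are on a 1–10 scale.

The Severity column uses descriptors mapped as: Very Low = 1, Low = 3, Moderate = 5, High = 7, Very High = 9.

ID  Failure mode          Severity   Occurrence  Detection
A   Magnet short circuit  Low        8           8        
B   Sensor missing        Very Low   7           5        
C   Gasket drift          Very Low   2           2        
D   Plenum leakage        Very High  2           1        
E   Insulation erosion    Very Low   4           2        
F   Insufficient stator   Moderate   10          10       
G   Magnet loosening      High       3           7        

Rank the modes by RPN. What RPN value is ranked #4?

35

RPN = Severity × Occurrence × Detection:
  A: 3 × 8 × 8 = 192
  B: 1 × 7 × 5 = 35
  C: 1 × 2 × 2 = 4
  D: 9 × 2 × 1 = 18
  E: 1 × 4 × 2 = 8
  F: 5 × 10 × 10 = 500
  G: 7 × 3 × 7 = 147
Sorted descending: 500, 192, 147, 35, 18, 8, 4.
The fourth-highest RPN is 35 (B).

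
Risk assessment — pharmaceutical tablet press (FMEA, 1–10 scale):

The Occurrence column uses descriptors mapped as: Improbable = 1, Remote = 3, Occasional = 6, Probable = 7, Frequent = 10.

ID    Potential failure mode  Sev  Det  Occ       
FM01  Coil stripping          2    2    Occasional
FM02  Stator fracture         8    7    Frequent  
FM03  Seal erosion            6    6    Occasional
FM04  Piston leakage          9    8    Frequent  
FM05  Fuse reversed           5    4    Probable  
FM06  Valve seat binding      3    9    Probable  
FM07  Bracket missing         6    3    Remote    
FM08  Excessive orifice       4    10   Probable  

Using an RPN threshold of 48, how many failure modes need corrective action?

7

RPN = Severity × Occurrence × Detection:
  FM01: 2 × 6 × 2 = 24
  FM02: 8 × 10 × 7 = 560
  FM03: 6 × 6 × 6 = 216
  FM04: 9 × 10 × 8 = 720
  FM05: 5 × 7 × 4 = 140
  FM06: 3 × 7 × 9 = 189
  FM07: 6 × 3 × 3 = 54
  FM08: 4 × 7 × 10 = 280
Modes with RPN ≥ 48: FM02 (560), FM03 (216), FM04 (720), FM05 (140), FM06 (189), FM07 (54), FM08 (280) → 7.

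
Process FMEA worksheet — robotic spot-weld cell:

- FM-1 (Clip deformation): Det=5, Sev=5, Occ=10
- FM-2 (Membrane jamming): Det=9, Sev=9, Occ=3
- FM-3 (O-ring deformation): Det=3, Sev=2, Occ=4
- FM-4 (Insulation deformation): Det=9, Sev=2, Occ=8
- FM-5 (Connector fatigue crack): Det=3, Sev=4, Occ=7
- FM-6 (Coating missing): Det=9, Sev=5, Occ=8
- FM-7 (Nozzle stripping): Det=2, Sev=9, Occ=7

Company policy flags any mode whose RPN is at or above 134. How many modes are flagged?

4

RPN = Severity × Occurrence × Detection:
  FM-1: 5 × 10 × 5 = 250
  FM-2: 9 × 3 × 9 = 243
  FM-3: 2 × 4 × 3 = 24
  FM-4: 2 × 8 × 9 = 144
  FM-5: 4 × 7 × 3 = 84
  FM-6: 5 × 8 × 9 = 360
  FM-7: 9 × 7 × 2 = 126
Modes with RPN ≥ 134: FM-1 (250), FM-2 (243), FM-4 (144), FM-6 (360) → 4.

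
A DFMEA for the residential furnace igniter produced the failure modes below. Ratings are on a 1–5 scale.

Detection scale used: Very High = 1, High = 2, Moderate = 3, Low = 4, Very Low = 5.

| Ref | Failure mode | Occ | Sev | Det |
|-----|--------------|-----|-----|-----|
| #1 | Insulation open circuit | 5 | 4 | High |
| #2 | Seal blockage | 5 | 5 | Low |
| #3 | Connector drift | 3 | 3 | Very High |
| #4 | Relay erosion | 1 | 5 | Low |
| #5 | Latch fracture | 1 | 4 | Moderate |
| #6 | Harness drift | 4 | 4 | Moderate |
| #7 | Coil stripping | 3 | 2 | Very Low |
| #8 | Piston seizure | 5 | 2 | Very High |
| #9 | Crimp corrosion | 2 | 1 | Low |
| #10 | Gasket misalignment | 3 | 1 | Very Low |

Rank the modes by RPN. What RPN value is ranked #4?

30

RPN = Severity × Occurrence × Detection:
  #1: 4 × 5 × 2 = 40
  #2: 5 × 5 × 4 = 100
  #3: 3 × 3 × 1 = 9
  #4: 5 × 1 × 4 = 20
  #5: 4 × 1 × 3 = 12
  #6: 4 × 4 × 3 = 48
  #7: 2 × 3 × 5 = 30
  #8: 2 × 5 × 1 = 10
  #9: 1 × 2 × 4 = 8
  #10: 1 × 3 × 5 = 15
Sorted descending: 100, 48, 40, 30, 20, 15, 12, 10, 9, 8.
The fourth-highest RPN is 30 (#7).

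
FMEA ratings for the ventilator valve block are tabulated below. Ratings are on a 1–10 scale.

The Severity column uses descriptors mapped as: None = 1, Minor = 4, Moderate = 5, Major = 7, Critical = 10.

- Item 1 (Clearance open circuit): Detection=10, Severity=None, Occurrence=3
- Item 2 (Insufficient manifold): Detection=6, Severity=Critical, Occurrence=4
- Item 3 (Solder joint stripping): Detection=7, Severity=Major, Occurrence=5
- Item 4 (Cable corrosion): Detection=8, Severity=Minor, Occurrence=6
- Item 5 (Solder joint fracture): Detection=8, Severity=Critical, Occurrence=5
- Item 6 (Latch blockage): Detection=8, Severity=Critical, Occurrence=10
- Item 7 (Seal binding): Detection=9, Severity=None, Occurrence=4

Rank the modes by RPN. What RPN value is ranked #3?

245

RPN = Severity × Occurrence × Detection:
  Item 1: 1 × 3 × 10 = 30
  Item 2: 10 × 4 × 6 = 240
  Item 3: 7 × 5 × 7 = 245
  Item 4: 4 × 6 × 8 = 192
  Item 5: 10 × 5 × 8 = 400
  Item 6: 10 × 10 × 8 = 800
  Item 7: 1 × 4 × 9 = 36
Sorted descending: 800, 400, 245, 240, 192, 36, 30.
The third-highest RPN is 245 (Item 3).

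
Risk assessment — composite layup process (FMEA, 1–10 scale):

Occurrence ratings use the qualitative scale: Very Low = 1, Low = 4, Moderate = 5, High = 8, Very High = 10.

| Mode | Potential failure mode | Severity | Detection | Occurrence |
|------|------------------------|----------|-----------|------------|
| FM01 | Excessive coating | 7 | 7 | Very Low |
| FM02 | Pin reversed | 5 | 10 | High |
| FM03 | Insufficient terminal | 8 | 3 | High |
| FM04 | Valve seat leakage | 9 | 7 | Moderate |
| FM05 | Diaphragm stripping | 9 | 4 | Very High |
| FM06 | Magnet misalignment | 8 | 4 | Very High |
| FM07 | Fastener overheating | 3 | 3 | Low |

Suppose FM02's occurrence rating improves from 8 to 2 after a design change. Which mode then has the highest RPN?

RPN = Severity × Occurrence × Detection:
  FM01: 7 × 1 × 7 = 49
  FM02: 5 × 8 × 10 = 400
  FM03: 8 × 8 × 3 = 192
  FM04: 9 × 5 × 7 = 315
  FM05: 9 × 10 × 4 = 360
  FM06: 8 × 10 × 4 = 320
  FM07: 3 × 4 × 3 = 36
After action: FM02 → 5 × 2 × 10 = 100.
Revised RPNs: FM05=360, FM06=320, FM04=315, FM03=192, FM02=100, FM01=49, FM07=36.
Highest is now FM05 (360).

FM05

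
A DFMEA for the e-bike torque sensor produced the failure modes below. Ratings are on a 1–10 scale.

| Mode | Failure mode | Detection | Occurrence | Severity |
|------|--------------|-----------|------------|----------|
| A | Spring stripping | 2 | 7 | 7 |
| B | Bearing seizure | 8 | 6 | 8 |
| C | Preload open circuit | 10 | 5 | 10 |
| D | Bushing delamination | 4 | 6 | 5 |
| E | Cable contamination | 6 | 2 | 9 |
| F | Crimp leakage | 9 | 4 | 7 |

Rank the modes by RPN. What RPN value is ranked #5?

108

RPN = Severity × Occurrence × Detection:
  A: 7 × 7 × 2 = 98
  B: 8 × 6 × 8 = 384
  C: 10 × 5 × 10 = 500
  D: 5 × 6 × 4 = 120
  E: 9 × 2 × 6 = 108
  F: 7 × 4 × 9 = 252
Sorted descending: 500, 384, 252, 120, 108, 98.
The fifth-highest RPN is 108 (E).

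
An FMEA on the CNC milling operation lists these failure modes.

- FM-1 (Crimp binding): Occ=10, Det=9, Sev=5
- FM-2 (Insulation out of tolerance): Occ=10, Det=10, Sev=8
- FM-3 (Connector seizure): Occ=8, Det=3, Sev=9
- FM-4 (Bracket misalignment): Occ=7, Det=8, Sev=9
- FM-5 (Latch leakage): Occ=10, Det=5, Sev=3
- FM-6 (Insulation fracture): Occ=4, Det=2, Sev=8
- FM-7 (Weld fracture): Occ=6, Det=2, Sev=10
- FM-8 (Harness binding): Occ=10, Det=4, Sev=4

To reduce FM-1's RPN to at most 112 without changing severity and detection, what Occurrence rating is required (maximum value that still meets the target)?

2

FM-1: S=5, O=10, D=9 → current RPN = 450.
Fixed product = 45. Need 45 × O ≤ 112, so O ≤ 112/45 = 2.49.
Maximum integer Occurrence rating = 2 (gives RPN 90; O=3 would give 135 > 112).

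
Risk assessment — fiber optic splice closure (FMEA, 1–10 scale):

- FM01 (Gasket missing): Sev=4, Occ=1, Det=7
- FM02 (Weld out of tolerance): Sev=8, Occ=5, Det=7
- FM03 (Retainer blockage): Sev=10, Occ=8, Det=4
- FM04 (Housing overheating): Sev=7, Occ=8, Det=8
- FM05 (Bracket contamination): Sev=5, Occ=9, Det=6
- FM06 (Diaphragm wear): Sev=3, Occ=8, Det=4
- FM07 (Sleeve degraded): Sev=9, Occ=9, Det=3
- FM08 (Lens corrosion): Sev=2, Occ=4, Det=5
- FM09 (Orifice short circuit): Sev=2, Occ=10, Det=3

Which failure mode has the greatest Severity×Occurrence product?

Criticality = Severity × Occurrence:
  FM01: 4 × 1 = 4
  FM02: 8 × 5 = 40
  FM03: 10 × 8 = 80
  FM04: 7 × 8 = 56
  FM05: 5 × 9 = 45
  FM06: 3 × 8 = 24
  FM07: 9 × 9 = 81
  FM08: 2 × 4 = 8
  FM09: 2 × 10 = 20
Highest criticality is 81 → FM07.

FM07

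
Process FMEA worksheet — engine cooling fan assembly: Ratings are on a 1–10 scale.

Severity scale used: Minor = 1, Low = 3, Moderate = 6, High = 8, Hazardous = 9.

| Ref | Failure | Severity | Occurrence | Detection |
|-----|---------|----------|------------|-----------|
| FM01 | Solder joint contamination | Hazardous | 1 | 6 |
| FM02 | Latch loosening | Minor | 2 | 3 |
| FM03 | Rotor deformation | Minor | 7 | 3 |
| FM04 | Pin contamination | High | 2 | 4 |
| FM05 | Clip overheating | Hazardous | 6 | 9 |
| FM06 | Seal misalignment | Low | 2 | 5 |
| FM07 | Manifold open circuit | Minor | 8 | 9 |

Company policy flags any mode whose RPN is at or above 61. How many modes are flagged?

3

RPN = Severity × Occurrence × Detection:
  FM01: 9 × 1 × 6 = 54
  FM02: 1 × 2 × 3 = 6
  FM03: 1 × 7 × 3 = 21
  FM04: 8 × 2 × 4 = 64
  FM05: 9 × 6 × 9 = 486
  FM06: 3 × 2 × 5 = 30
  FM07: 1 × 8 × 9 = 72
Modes with RPN ≥ 61: FM04 (64), FM05 (486), FM07 (72) → 3.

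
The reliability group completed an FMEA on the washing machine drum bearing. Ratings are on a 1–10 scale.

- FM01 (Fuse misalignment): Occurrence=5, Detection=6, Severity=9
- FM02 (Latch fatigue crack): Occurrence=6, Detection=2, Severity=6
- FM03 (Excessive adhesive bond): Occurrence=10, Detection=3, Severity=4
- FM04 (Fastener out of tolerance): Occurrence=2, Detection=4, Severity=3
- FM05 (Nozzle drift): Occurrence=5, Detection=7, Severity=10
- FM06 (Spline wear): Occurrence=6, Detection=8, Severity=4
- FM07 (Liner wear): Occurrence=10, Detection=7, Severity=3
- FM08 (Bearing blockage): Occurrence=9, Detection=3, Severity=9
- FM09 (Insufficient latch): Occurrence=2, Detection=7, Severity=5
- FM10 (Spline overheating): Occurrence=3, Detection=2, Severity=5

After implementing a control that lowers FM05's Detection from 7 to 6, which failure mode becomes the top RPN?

FM05

RPN = Severity × Occurrence × Detection:
  FM01: 9 × 5 × 6 = 270
  FM02: 6 × 6 × 2 = 72
  FM03: 4 × 10 × 3 = 120
  FM04: 3 × 2 × 4 = 24
  FM05: 10 × 5 × 7 = 350
  FM06: 4 × 6 × 8 = 192
  FM07: 3 × 10 × 7 = 210
  FM08: 9 × 9 × 3 = 243
  FM09: 5 × 2 × 7 = 70
  FM10: 5 × 3 × 2 = 30
After action: FM05 → 10 × 5 × 6 = 300.
Revised RPNs: FM05=300, FM01=270, FM08=243, FM07=210, FM06=192, FM03=120, FM02=72, FM09=70, FM10=30, FM04=24.
Highest is now FM05 (300).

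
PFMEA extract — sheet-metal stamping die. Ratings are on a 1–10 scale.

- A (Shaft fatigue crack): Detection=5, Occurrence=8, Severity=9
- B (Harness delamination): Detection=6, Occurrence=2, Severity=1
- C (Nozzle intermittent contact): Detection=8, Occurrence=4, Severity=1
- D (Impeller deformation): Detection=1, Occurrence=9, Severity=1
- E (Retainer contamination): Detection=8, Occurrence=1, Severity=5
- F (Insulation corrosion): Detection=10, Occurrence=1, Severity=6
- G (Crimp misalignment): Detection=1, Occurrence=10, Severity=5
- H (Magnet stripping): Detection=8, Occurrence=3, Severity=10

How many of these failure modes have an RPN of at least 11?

7

RPN = Severity × Occurrence × Detection:
  A: 9 × 8 × 5 = 360
  B: 1 × 2 × 6 = 12
  C: 1 × 4 × 8 = 32
  D: 1 × 9 × 1 = 9
  E: 5 × 1 × 8 = 40
  F: 6 × 1 × 10 = 60
  G: 5 × 10 × 1 = 50
  H: 10 × 3 × 8 = 240
Modes with RPN ≥ 11: A (360), B (12), C (32), E (40), F (60), G (50), H (240) → 7.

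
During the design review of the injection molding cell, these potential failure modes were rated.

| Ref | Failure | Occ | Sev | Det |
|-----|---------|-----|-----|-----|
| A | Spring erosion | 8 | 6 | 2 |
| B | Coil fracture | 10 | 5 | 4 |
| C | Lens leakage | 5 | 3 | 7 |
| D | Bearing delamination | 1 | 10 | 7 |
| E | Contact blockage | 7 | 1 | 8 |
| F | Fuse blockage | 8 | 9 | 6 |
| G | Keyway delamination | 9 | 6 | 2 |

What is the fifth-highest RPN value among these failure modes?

96

RPN = Severity × Occurrence × Detection:
  A: 6 × 8 × 2 = 96
  B: 5 × 10 × 4 = 200
  C: 3 × 5 × 7 = 105
  D: 10 × 1 × 7 = 70
  E: 1 × 7 × 8 = 56
  F: 9 × 8 × 6 = 432
  G: 6 × 9 × 2 = 108
Sorted descending: 432, 200, 108, 105, 96, 70, 56.
The fifth-highest RPN is 96 (A).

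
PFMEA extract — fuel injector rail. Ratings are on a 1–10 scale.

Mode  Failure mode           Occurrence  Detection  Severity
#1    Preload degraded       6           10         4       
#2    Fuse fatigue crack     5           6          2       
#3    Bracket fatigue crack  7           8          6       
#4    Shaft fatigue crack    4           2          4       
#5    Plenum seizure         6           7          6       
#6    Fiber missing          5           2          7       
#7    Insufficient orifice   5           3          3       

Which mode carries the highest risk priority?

#3

RPN = Severity × Occurrence × Detection:
  #1: 4 × 6 × 10 = 240
  #2: 2 × 5 × 6 = 60
  #3: 6 × 7 × 8 = 336
  #4: 4 × 4 × 2 = 32
  #5: 6 × 6 × 7 = 252
  #6: 7 × 5 × 2 = 70
  #7: 3 × 5 × 3 = 45
Highest RPN is 336 → #3.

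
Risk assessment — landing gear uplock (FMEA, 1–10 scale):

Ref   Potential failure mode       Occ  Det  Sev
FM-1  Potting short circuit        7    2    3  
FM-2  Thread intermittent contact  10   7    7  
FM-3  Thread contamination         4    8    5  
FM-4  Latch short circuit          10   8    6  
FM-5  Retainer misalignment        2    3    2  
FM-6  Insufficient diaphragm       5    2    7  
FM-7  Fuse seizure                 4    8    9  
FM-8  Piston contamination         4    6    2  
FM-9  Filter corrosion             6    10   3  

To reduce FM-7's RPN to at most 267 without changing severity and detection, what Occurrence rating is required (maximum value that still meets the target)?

FM-7: S=9, O=4, D=8 → current RPN = 288.
Fixed product = 72. Need 72 × O ≤ 267, so O ≤ 267/72 = 3.71.
Maximum integer Occurrence rating = 3 (gives RPN 216; O=4 would give 288 > 267).

3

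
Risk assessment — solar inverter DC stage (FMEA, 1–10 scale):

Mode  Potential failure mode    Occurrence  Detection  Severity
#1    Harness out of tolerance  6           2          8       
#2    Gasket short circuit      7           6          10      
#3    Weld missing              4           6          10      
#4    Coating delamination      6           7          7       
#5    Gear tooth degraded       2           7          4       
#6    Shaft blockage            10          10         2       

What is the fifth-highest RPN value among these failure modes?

RPN = Severity × Occurrence × Detection:
  #1: 8 × 6 × 2 = 96
  #2: 10 × 7 × 6 = 420
  #3: 10 × 4 × 6 = 240
  #4: 7 × 6 × 7 = 294
  #5: 4 × 2 × 7 = 56
  #6: 2 × 10 × 10 = 200
Sorted descending: 420, 294, 240, 200, 96, 56.
The fifth-highest RPN is 96 (#1).

96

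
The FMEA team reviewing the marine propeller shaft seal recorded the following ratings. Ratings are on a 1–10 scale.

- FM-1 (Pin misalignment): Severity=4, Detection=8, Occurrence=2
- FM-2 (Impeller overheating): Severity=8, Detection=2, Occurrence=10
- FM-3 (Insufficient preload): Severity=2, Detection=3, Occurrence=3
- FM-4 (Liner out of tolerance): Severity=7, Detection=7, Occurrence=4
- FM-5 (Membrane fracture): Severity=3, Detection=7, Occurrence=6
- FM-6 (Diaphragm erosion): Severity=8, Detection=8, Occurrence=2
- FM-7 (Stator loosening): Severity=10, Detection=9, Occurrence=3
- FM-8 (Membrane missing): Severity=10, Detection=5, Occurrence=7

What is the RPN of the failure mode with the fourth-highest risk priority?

160

RPN = Severity × Occurrence × Detection:
  FM-1: 4 × 2 × 8 = 64
  FM-2: 8 × 10 × 2 = 160
  FM-3: 2 × 3 × 3 = 18
  FM-4: 7 × 4 × 7 = 196
  FM-5: 3 × 6 × 7 = 126
  FM-6: 8 × 2 × 8 = 128
  FM-7: 10 × 3 × 9 = 270
  FM-8: 10 × 7 × 5 = 350
Sorted descending: 350, 270, 196, 160, 128, 126, 64, 18.
The fourth-highest RPN is 160 (FM-2).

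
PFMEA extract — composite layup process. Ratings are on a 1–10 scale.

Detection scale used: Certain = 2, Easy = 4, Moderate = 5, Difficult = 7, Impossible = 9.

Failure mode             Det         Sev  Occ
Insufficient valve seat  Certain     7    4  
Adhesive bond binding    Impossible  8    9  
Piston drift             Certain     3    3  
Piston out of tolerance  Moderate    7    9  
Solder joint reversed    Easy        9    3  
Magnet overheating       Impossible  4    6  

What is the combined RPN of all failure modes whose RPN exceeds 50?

1343

RPN = Severity × Occurrence × Detection:
  Insufficient valve seat: 7 × 4 × 2 = 56
  Adhesive bond binding: 8 × 9 × 9 = 648
  Piston drift: 3 × 3 × 2 = 18
  Piston out of tolerance: 7 × 9 × 5 = 315
  Solder joint reversed: 9 × 3 × 4 = 108
  Magnet overheating: 4 × 6 × 9 = 216
RPN > 50: Insufficient valve seat (56), Adhesive bond binding (648), Piston out of tolerance (315), Solder joint reversed (108), Magnet overheating (216).
Sum: 56 + 648 + 315 + 108 + 216 = 1343.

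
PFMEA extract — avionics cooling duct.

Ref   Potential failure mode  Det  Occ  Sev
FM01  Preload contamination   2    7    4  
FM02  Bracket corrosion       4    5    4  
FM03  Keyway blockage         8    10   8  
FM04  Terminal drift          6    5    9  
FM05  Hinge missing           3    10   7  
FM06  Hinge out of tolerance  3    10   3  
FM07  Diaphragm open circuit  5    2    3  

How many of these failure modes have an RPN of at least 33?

RPN = Severity × Occurrence × Detection:
  FM01: 4 × 7 × 2 = 56
  FM02: 4 × 5 × 4 = 80
  FM03: 8 × 10 × 8 = 640
  FM04: 9 × 5 × 6 = 270
  FM05: 7 × 10 × 3 = 210
  FM06: 3 × 10 × 3 = 90
  FM07: 3 × 2 × 5 = 30
Modes with RPN ≥ 33: FM01 (56), FM02 (80), FM03 (640), FM04 (270), FM05 (210), FM06 (90) → 6.

6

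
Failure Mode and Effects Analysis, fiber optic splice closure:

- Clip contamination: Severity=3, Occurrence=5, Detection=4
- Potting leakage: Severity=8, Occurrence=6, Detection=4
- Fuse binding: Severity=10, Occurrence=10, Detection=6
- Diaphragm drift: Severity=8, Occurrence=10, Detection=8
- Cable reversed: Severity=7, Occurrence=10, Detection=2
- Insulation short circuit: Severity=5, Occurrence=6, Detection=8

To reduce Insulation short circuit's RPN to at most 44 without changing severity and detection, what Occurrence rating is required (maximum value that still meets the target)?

1

Insulation short circuit: S=5, O=6, D=8 → current RPN = 240.
Fixed product = 40. Need 40 × O ≤ 44, so O ≤ 44/40 = 1.10.
Maximum integer Occurrence rating = 1 (gives RPN 40; O=2 would give 80 > 44).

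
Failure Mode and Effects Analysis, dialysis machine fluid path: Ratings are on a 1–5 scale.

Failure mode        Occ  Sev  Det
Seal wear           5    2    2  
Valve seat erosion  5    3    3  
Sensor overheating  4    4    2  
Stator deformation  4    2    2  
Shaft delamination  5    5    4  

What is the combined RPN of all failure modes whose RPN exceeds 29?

177

RPN = Severity × Occurrence × Detection:
  Seal wear: 2 × 5 × 2 = 20
  Valve seat erosion: 3 × 5 × 3 = 45
  Sensor overheating: 4 × 4 × 2 = 32
  Stator deformation: 2 × 4 × 2 = 16
  Shaft delamination: 5 × 5 × 4 = 100
RPN > 29: Valve seat erosion (45), Sensor overheating (32), Shaft delamination (100).
Sum: 45 + 32 + 100 = 177.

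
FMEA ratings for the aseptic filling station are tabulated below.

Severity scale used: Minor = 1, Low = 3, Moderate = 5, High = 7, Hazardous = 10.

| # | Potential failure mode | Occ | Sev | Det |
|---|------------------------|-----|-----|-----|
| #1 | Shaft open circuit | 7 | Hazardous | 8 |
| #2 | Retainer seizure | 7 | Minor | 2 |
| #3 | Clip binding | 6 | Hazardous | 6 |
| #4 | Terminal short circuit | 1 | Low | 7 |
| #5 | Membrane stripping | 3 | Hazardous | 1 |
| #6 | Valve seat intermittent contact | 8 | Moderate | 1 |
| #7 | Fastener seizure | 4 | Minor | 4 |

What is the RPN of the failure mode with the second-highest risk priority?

360

RPN = Severity × Occurrence × Detection:
  #1: 10 × 7 × 8 = 560
  #2: 1 × 7 × 2 = 14
  #3: 10 × 6 × 6 = 360
  #4: 3 × 1 × 7 = 21
  #5: 10 × 3 × 1 = 30
  #6: 5 × 8 × 1 = 40
  #7: 1 × 4 × 4 = 16
Sorted descending: 560, 360, 40, 30, 21, 16, 14.
The second-highest RPN is 360 (#3).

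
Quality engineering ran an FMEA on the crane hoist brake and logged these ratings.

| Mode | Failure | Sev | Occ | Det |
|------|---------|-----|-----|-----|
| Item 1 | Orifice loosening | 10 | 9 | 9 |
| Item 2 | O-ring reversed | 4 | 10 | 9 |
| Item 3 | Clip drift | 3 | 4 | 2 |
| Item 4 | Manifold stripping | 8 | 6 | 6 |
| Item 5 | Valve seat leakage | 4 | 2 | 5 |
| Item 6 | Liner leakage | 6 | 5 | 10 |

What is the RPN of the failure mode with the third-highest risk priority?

RPN = Severity × Occurrence × Detection:
  Item 1: 10 × 9 × 9 = 810
  Item 2: 4 × 10 × 9 = 360
  Item 3: 3 × 4 × 2 = 24
  Item 4: 8 × 6 × 6 = 288
  Item 5: 4 × 2 × 5 = 40
  Item 6: 6 × 5 × 10 = 300
Sorted descending: 810, 360, 300, 288, 40, 24.
The third-highest RPN is 300 (Item 6).

300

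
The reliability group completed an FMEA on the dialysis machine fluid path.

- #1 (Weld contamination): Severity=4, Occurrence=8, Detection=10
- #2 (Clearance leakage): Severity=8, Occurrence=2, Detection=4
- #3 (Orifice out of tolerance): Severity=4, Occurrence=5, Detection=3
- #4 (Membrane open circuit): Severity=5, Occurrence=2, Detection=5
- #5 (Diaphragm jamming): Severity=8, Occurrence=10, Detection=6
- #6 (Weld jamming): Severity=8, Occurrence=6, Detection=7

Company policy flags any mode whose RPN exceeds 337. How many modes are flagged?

1

RPN = Severity × Occurrence × Detection:
  #1: 4 × 8 × 10 = 320
  #2: 8 × 2 × 4 = 64
  #3: 4 × 5 × 3 = 60
  #4: 5 × 2 × 5 = 50
  #5: 8 × 10 × 6 = 480
  #6: 8 × 6 × 7 = 336
Modes with RPN > 337: #5 (480) → 1.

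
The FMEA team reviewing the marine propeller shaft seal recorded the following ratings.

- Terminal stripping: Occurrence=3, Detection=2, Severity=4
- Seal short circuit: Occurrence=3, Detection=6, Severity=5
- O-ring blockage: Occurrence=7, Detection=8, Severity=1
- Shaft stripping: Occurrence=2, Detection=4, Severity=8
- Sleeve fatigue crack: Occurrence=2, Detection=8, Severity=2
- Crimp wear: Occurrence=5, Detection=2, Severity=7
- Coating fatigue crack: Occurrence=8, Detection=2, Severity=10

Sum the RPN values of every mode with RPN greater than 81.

RPN = Severity × Occurrence × Detection:
  Terminal stripping: 4 × 3 × 2 = 24
  Seal short circuit: 5 × 3 × 6 = 90
  O-ring blockage: 1 × 7 × 8 = 56
  Shaft stripping: 8 × 2 × 4 = 64
  Sleeve fatigue crack: 2 × 2 × 8 = 32
  Crimp wear: 7 × 5 × 2 = 70
  Coating fatigue crack: 10 × 8 × 2 = 160
RPN > 81: Seal short circuit (90), Coating fatigue crack (160).
Sum: 90 + 160 = 250.

250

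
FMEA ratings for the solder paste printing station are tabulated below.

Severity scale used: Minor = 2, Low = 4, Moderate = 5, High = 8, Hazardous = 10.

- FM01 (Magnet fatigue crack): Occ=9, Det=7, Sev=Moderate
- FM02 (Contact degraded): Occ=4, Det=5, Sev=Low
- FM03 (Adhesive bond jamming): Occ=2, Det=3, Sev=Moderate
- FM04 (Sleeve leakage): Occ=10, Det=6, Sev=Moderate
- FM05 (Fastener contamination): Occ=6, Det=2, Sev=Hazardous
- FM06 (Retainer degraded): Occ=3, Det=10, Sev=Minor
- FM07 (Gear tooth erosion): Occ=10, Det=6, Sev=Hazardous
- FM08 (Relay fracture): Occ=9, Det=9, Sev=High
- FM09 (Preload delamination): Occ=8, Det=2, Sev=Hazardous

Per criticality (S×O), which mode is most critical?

FM07

Criticality = Severity × Occurrence:
  FM01: 5 × 9 = 45
  FM02: 4 × 4 = 16
  FM03: 5 × 2 = 10
  FM04: 5 × 10 = 50
  FM05: 10 × 6 = 60
  FM06: 2 × 3 = 6
  FM07: 10 × 10 = 100
  FM08: 8 × 9 = 72
  FM09: 10 × 8 = 80
Highest criticality is 100 → FM07.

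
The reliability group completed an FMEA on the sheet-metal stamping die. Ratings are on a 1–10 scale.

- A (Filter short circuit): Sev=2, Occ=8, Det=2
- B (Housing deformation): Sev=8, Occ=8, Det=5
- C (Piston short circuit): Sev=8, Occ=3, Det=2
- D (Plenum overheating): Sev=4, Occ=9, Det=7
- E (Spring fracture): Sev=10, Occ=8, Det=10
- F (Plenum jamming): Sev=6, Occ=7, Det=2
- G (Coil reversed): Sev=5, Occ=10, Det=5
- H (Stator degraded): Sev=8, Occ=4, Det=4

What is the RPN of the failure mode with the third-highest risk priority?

RPN = Severity × Occurrence × Detection:
  A: 2 × 8 × 2 = 32
  B: 8 × 8 × 5 = 320
  C: 8 × 3 × 2 = 48
  D: 4 × 9 × 7 = 252
  E: 10 × 8 × 10 = 800
  F: 6 × 7 × 2 = 84
  G: 5 × 10 × 5 = 250
  H: 8 × 4 × 4 = 128
Sorted descending: 800, 320, 252, 250, 128, 84, 48, 32.
The third-highest RPN is 252 (D).

252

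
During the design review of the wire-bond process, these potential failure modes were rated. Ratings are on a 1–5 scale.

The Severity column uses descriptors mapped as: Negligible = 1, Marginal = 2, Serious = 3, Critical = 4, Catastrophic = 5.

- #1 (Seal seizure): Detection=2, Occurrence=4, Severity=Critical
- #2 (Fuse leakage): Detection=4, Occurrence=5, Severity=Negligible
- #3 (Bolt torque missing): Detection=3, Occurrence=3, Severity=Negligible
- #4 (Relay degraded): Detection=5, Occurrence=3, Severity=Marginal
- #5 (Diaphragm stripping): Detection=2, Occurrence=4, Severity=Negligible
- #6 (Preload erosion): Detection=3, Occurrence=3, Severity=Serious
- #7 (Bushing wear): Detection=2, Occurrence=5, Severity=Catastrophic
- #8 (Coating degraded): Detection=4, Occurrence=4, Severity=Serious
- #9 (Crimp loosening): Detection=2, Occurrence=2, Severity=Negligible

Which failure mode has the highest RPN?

RPN = Severity × Occurrence × Detection:
  #1: 4 × 4 × 2 = 32
  #2: 1 × 5 × 4 = 20
  #3: 1 × 3 × 3 = 9
  #4: 2 × 3 × 5 = 30
  #5: 1 × 4 × 2 = 8
  #6: 3 × 3 × 3 = 27
  #7: 5 × 5 × 2 = 50
  #8: 3 × 4 × 4 = 48
  #9: 1 × 2 × 2 = 4
Highest RPN is 50 → #7.

#7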